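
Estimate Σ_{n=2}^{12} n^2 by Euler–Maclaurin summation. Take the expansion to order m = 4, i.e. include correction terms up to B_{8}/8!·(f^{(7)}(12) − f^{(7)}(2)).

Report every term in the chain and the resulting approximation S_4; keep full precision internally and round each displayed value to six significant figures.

Integral: ∫_2^12 x^2 dx = 573.333.
Endpoint term: (f(2) + f(12))/2 = (4.00000 + 144.000)/2 = 74.0000.
Running total after boundary: 647.333.
k=1: B_{2}/(2)! × [f^{(1)}(12) − f^{(1)}(2)] = 1/12 × (24.0000 − 4.00000) = 1.66667.
After k=1: 649.000.
k=2: B_{4}/(4)! × [f^{(3)}(12) − f^{(3)}(2)] = −1/720 × (0.00000 − 0.00000) = 0.00000.
After k=2: 649.000.
k=3: B_{6}/(6)! × [f^{(5)}(12) − f^{(5)}(2)] = 1/30240 × (0.00000 − 0.00000) = 0.00000.
After k=3: 649.000.
k=4: B_{8}/(8)! × [f^{(7)}(12) − f^{(7)}(2)] = −1/1209600 × (0.00000 − 0.00000) = 0.00000.

S_4 ≈ 649.000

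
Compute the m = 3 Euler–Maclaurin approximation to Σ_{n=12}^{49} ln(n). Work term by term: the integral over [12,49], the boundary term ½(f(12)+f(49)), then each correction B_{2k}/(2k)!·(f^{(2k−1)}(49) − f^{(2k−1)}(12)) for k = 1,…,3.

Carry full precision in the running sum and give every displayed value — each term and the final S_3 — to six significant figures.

Integral: ∫_12^49 ln(x) dx = 123.880.
Boundary: ½(f(12) + f(49)) = ½(2.48491 + 3.89182) = 3.18836.
Integral + boundary = 127.069.
Correction k=1: B_{2}/2! · (f^{(1)}(49) − f^{(1)}(12)) = 1/12 · (0.0204082 − 0.0833333) = -0.00524376.
Running total after k=1: 127.063.
Correction k=2: B_{4}/4! · (f^{(3)}(49) − f^{(3)}(12)) = −1/720 · (1.69997e-05 − 0.00115741) = 1.58390e-06.
Running total after k=2: 127.063.
Correction k=3: B_{6}/6! · (f^{(5)}(49) − f^{(5)}(12)) = 1/30240 · (8.49632e-08 − 9.64506e-05) = -3.18669e-09.

S_3 ≈ 127.063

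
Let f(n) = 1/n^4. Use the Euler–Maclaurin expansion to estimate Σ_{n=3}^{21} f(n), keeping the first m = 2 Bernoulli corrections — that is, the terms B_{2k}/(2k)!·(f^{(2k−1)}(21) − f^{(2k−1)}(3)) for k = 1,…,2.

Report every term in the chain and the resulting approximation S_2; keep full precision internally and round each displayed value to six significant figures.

∫_3^21 1/x^4 dx evaluates to 0.0123097.
Boundary: ½(f(3) + f(21)) = ½(0.0123457 + 5.14189e-06) = 0.00617541.
Running total after boundary: 0.0184851.
Correction k=1: B_{2}/2! · (f^{(1)}(21) − f^{(1)}(3)) = 1/12 · (-9.79408e-07 − (-0.0164609)) = 0.00137166.
Running total after k=1: 0.0198568.
Correction k=2: B_{4}/4! · (f^{(3)}(21) − f^{(3)}(3)) = −1/720 · (-6.66264e-08 − (-0.0548697)) = -7.62078e-05.

S_2 ≈ 0.0197805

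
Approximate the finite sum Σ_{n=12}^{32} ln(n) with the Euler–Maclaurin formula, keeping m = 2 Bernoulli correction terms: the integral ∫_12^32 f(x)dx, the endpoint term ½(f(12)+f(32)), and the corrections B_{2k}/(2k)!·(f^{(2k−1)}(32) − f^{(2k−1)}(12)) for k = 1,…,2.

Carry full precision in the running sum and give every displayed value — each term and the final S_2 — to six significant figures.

S_2 ≈ 64.0557

The integral term ∫_12^32 ln(x) dx = 61.0847.
½[f(12) + f(32)] = ½[2.48491 + 3.46574] = 2.97532.
Running total after boundary: 64.0600.
Correction k=1: B_{2}/2! · (f^{(1)}(32) − f^{(1)}(12)) = 1/12 · (0.0312500 − 0.0833333) = -0.00434028.
Running total after k=1: 64.0557.
Correction k=2: B_{4}/4! · (f^{(3)}(32) − f^{(3)}(12)) = −1/720 · (6.10352e-05 − 0.00115741) = 1.52274e-06.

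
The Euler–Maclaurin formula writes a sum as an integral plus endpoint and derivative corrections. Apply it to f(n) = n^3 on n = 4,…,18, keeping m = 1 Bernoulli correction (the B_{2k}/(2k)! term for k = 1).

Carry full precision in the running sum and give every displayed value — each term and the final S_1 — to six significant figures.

S_1 ≈ 29205.0

∫_4^18 x^3 dx evaluates to 26180.0.
Boundary: ½(f(4) + f(18)) = ½(64.0000 + 5832.00) = 2948.00.
Running total after boundary: 29128.0.
k=1: B_{2}/(2)! × [f^{(1)}(18) − f^{(1)}(4)] = 1/12 × (972.000 − 48.0000) = 77.0000.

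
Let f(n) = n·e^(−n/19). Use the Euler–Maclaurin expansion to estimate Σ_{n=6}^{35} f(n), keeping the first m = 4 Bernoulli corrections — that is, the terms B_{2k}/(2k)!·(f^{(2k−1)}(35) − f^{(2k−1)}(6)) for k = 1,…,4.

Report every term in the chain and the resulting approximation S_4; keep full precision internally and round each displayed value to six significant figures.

The integral term ∫_6^35 x·e^(−x/19) dx = 183.772.
½[f(6) + f(35)] = ½[4.37528 + 5.54692] = 4.96110.
Integral + boundary = 188.733.
Correction k=1: B_{2}/2! · (f^{(1)}(35) − f^{(1)}(6)) = 1/12 · (-0.133460 − 0.498935) = -0.0526996.
Running total after k=1: 188.681.
Correction k=2: B_{4}/4! · (f^{(3)}(35) − f^{(3)}(6)) = −1/720 · (0.000508330 − 0.00542205) = 6.82462e-06.
Running total after k=2: 188.681.
Correction k=3: B_{6}/6! · (f^{(5)}(35) − f^{(5)}(6)) = 1/30240 · (3.84032e-06 − 2.62106e-05) = -7.39757e-10.
Running total after k=3: 188.681.
Correction k=4: B_{8}/8! · (f^{(7)}(35) − f^{(7)}(6)) = −1/1209600 · (1.73754e-08 − 1.03606e-07) = 7.12881e-14.

S_4 ≈ 188.681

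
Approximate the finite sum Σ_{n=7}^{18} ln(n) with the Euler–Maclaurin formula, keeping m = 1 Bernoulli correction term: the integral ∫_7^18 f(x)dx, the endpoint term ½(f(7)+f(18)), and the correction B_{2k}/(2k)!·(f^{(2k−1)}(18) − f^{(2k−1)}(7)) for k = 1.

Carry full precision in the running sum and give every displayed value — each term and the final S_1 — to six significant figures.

∫_7^18 ln(x) dx evaluates to 27.4053.
Endpoint term: (f(7) + f(18))/2 = (1.94591 + 2.89037)/2 = 2.41814.
Running total after boundary: 29.8235.
Correction k=1: B_{2}/2! · (f^{(1)}(18) − f^{(1)}(7)) = 1/12 · (0.0555556 − 0.142857) = -0.00727513.

S_1 ≈ 29.8162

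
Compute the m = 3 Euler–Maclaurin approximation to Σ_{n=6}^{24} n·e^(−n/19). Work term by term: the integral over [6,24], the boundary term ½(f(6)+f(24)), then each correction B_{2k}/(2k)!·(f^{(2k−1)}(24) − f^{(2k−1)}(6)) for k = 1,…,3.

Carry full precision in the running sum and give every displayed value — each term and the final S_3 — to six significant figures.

The integral term ∫_6^24 x·e^(−x/19) dx = 115.361.
Boundary: ½(f(6) + f(24)) = ½(4.37528 + 6.78623) = 5.58076.
Running total after boundary: 120.942.
Correction k=1: B_{2}/2! · (f^{(1)}(24) − f^{(1)}(6)) = 1/12 · (-0.0744104 − 0.498935) = -0.0477788.
After k=1: 120.894.
Correction k=2: B_{4}/4! · (f^{(3)}(24) − f^{(3)}(6)) = −1/720 · (0.00136041 − 0.00542205) = 5.64117e-06.
After k=2: 120.894.
Correction k=3: B_{6}/6! · (f^{(5)}(24) − f^{(5)}(6)) = 1/30240 · (8.10789e-06 − 2.62106e-05) = -5.98633e-10.

S_3 ≈ 120.894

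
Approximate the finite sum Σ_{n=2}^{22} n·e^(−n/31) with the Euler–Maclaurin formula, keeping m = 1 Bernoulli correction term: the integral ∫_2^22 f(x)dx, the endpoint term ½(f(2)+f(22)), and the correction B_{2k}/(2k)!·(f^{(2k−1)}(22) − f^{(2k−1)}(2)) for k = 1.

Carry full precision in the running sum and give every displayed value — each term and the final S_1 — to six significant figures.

The integral term ∫_2^22 x·e^(−x/31) dx = 151.052.
½[f(2) + f(22)] = ½[1.87504 + 10.8197] = 6.34735.
Integral + boundary = 157.399.
Order-1 term: 1/12 · (0.142781 − 0.877036) = -0.0611879.

S_1 ≈ 157.338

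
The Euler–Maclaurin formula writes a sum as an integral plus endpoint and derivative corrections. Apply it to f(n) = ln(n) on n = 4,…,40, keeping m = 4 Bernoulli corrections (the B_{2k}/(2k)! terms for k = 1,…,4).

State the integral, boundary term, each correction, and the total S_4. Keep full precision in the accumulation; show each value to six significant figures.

S_4 ≈ 108.529

The integral term ∫_4^40 ln(x) dx = 106.010.
Boundary: ½(f(4) + f(40)) = ½(1.38629 + 3.68888) = 2.53759.
Running total after boundary: 108.548.
Order-1 term: 1/12 · (0.0250000 − 0.250000) = -0.0187500.
After k=1: 108.529.
Order-2 term: −1/720 · (3.12500e-05 − 0.0312500) = 4.33594e-05.
After k=2: 108.529.
Order-3 term: 1/30240 · (2.34375e-07 − 0.0234375) = -7.75042e-07.
After k=3: 108.529.
Order-4 term: −1/1209600 · (4.39453e-09 − 0.0439453) = 3.63304e-08.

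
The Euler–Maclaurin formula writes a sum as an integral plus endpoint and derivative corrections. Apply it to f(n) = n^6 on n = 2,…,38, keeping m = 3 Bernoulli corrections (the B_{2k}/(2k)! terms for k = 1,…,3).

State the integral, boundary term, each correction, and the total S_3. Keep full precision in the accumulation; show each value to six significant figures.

S_3 ≈ 1.78902e+10

∫_2^38 x^6 dx evaluates to 1.63451e+10.
½[f(2) + f(38)] = ½[64.0000 + 3.01094e+09] = 1.50547e+09.
Integral + boundary = 1.78506e+10.
k=1: B_{2}/(2)! × [f^{(1)}(38) − f^{(1)}(2)] = 1/12 × (4.75411e+08 − 192.000) = 3.96176e+07.
Running total after k=1: 1.78902e+10.
k=2: B_{4}/(4)! × [f^{(3)}(38) − f^{(3)}(2)] = −1/720 × (6.58464e+06 − 960.000) = -9144.00.
Running total after k=2: 1.78902e+10.
k=3: B_{6}/(6)! × [f^{(5)}(38) − f^{(5)}(2)] = 1/30240 × (27360.0 − 1440.00) = 0.857143.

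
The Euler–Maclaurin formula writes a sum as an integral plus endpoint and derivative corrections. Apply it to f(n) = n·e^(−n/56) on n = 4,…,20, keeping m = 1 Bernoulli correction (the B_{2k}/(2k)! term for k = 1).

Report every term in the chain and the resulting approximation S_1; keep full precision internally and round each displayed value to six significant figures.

∫_4^20 x·e^(−x/56) dx evaluates to 150.565.
½[f(4) + f(20)] = ½[3.72425 + 13.9935] = 8.85885.
Integral + boundary = 159.423.
k=1: B_{2}/(2)! × [f^{(1)}(20) − f^{(1)}(4)] = 1/12 × (0.449789 − 0.864558) = -0.0345641.

S_1 ≈ 159.389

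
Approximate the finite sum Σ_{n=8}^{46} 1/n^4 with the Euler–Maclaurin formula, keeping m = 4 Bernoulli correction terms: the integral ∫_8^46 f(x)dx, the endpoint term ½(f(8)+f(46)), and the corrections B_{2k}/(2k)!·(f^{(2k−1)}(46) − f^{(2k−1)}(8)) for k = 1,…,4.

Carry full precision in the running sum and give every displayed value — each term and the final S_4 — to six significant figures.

S_4 ≈ 0.000779892

Integral: ∫_8^46 1/x^4 dx = 0.000647617.
½[f(8) + f(46)] = ½[0.000244141 + 2.23341e-07] = 0.000122182.
So far: 0.000769799.
k=1: B_{2}/(2)! × [f^{(1)}(46) − f^{(1)}(8)] = 1/12 × (-1.94210e-08 − (-0.000122070)) = 1.01709e-05.
After k=1: 0.000779970.
k=2: B_{4}/(4)! × [f^{(3)}(46) − f^{(3)}(8)] = −1/720 × (-2.75345e-10 − (-5.72205e-05)) = -7.94725e-08.
After k=2: 0.000779891.
k=3: B_{6}/(6)! × [f^{(5)}(46) − f^{(5)}(8)] = 1/30240 × (-7.28700e-12 − (-5.00679e-05)) = 1.65568e-09.
After k=3: 0.000779892.
k=4: B_{8}/(8)! × [f^{(7)}(46) − f^{(7)}(8)] = −1/1209600 × (-3.09939e-13 − (-7.04080e-05)) = -5.82077e-11.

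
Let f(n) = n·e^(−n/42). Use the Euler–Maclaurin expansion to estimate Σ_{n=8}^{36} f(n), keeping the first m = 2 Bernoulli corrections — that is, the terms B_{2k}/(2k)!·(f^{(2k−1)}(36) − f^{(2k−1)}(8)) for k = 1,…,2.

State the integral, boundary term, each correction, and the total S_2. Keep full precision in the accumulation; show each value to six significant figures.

∫_8^36 x·e^(−x/42) dx evaluates to 345.542.
Endpoint term: (f(8) + f(36))/2 = (6.61252 + 15.2774)/2 = 10.9450.
So far: 356.487.
Correction k=1: B_{2}/2! · (f^{(1)}(36) − f^{(1)}(8)) = 1/12 · (0.0606247 − 0.669124) = -0.0507083.
Partial sum through k=1: 356.436.
Correction k=2: B_{4}/4! · (f^{(3)}(36) − f^{(3)}(8)) = −1/720 · (0.000515516 − 0.00131647) = 1.11244e-06.

S_2 ≈ 356.436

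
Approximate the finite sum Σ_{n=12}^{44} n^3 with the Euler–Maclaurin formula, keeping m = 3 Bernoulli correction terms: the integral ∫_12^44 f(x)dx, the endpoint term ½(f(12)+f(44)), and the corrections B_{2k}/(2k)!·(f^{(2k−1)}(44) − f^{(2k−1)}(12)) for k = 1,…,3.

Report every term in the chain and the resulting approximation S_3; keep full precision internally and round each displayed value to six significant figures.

Integral: ∫_12^44 x^3 dx = 931840.
Endpoint term: (f(12) + f(44))/2 = (1728.00 + 85184.0)/2 = 43456.0.
Running total after boundary: 975296.
Order-1 term: 1/12 · (5808.00 − 432.000) = 448.000.
After k=1: 975744.
Order-2 term: −1/720 · (6.00000 − 6.00000) = 0.00000.
After k=2: 975744.
Order-3 term: 1/30240 · (0.00000 − 0.00000) = 0.00000.

S_3 ≈ 975744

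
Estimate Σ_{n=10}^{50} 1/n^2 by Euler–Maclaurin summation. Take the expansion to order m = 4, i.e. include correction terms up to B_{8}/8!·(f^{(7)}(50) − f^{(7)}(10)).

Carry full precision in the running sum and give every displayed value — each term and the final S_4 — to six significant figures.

∫_10^50 1/x^2 dx evaluates to 0.0800000.
½[f(10) + f(50)] = ½[0.0100000 + 0.000400000] = 0.00520000.
Integral + boundary = 0.0852000.
k=1: B_{2}/(2)! × [f^{(1)}(50) − f^{(1)}(10)] = 1/12 × (-1.60000e-05 − (-0.00200000)) = 0.000165333.
Partial sum through k=1: 0.0853653.
k=2: B_{4}/(4)! × [f^{(3)}(50) − f^{(3)}(10)] = −1/720 × (-7.68000e-08 − (-0.000240000)) = -3.33227e-07.
Partial sum through k=2: 0.0853650.
k=3: B_{6}/(6)! × [f^{(5)}(50) − f^{(5)}(10)] = 1/30240 × (-9.21600e-10 − (-7.20000e-05)) = 2.38092e-09.
Partial sum through k=3: 0.0853650.
k=4: B_{8}/(8)! × [f^{(7)}(50) − f^{(7)}(10)] = −1/1209600 × (-2.06438e-11 − (-4.03200e-05)) = -3.33333e-11.

S_4 ≈ 0.0853650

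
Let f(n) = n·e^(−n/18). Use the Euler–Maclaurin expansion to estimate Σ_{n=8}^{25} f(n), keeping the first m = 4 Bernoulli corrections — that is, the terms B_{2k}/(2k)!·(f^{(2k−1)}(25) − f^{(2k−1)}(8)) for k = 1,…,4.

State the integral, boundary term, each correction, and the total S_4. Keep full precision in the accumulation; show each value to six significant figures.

S_4 ≈ 112.718

Integral: ∫_8^25 x·e^(−x/18) dx = 107.074.
½[f(8) + f(25)] = ½[5.12944 + 6.23381] = 5.68162.
Integral + boundary = 112.755.
Order-1 term: 1/12 · (-0.0969703 − 0.356211) = -0.0377651.
After k=1: 112.718.
Order-2 term: −1/720 · (0.00123992 − 0.00505732) = 5.30195e-06.
After k=2: 112.718.
Order-3 term: 1/30240 · (8.57757e-06 − 2.78248e-05) = -6.36482e-10.
After k=3: 112.718.
Order-4 term: −1/1209600 · (4.11365e-08 − 1.23582e-07) = 6.81592e-14.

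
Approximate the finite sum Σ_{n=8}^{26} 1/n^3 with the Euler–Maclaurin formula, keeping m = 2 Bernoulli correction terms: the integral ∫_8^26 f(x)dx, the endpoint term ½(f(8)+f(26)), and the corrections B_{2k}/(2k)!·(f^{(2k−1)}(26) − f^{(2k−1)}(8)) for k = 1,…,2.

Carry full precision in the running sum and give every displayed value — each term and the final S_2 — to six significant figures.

S_2 ≈ 0.00813804

∫_8^26 1/x^3 dx evaluates to 0.00707286.
Endpoint term: (f(8) + f(26))/2 = (0.00195312 + 5.68958e-05)/2 = 0.00100501.
Running total after boundary: 0.00807787.
k=1: B_{2}/(2)! × [f^{(1)}(26) − f^{(1)}(8)] = 1/12 × (-6.56490e-06 − (-0.000732422)) = 6.04881e-05.
Partial sum through k=1: 0.00813835.
k=2: B_{4}/(4)! × [f^{(3)}(26) − f^{(3)}(8)] = −1/720 × (-1.94228e-07 − (-0.000228882)) = -3.17622e-07.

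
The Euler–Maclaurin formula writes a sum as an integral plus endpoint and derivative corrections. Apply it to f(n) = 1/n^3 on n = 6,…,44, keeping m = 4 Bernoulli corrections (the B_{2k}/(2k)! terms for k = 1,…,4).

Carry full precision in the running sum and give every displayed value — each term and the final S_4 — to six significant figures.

The integral term ∫_6^44 1/x^3 dx = 0.0136306.
Boundary: ½(f(6) + f(44)) = ½(0.00462963 + 1.17393e-05) = 0.00232068.
Running total after boundary: 0.0159513.
k=1: B_{2}/(2)! × [f^{(1)}(44) − f^{(1)}(6)] = 1/12 × (-8.00406e-07 − (-0.00231481)) = 0.000192835.
Running total after k=1: 0.0161441.
k=2: B_{4}/(4)! × [f^{(3)}(44) − f^{(3)}(6)] = −1/720 × (-8.26866e-09 − (-0.00128601)) = -1.78611e-06.
Running total after k=2: 0.0161424.
k=3: B_{6}/(6)! × [f^{(5)}(44) − f^{(5)}(6)] = 1/30240 × (-1.79382e-10 − (-0.00150034)) = 4.96145e-08.
Running total after k=3: 0.0161424.
k=4: B_{8}/(8)! × [f^{(7)}(44) − f^{(7)}(6)] = −1/1209600 × (-6.67124e-12 − (-0.00300069)) = -2.48073e-09.

S_4 ≈ 0.0161424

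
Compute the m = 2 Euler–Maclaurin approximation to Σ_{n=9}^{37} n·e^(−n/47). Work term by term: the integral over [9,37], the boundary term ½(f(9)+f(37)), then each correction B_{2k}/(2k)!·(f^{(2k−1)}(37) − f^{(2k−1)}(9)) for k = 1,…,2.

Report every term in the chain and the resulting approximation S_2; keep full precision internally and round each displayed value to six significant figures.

S_2 ≈ 388.663

The integral term ∫_9^37 x·e^(−x/47) dx = 376.575.
½[f(9) + f(37)] = ½[7.43156 + 16.8388] = 12.1352.
Running total after boundary: 388.710.
Order-1 term: 1/12 · (0.0968302 − 0.667610) = -0.0475650.
Running total after k=1: 388.663.
Order-2 term: −1/720 · (0.000455878 − 0.00104983) = 8.24929e-07.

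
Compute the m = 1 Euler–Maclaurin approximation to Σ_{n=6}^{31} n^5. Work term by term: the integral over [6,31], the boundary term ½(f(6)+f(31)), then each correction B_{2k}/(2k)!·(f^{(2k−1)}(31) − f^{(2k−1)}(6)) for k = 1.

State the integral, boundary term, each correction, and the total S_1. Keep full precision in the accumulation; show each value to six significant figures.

The integral term ∫_6^31 x^5 dx = 1.47910e+08.
Boundary: ½(f(6) + f(31)) = ½(7776.00 + 2.86292e+07) = 1.43185e+07.
Running total after boundary: 1.62228e+08.
Order-1 term: 1/12 · (4.61760e+06 − 6480.00) = 384260.

S_1 ≈ 1.62612e+08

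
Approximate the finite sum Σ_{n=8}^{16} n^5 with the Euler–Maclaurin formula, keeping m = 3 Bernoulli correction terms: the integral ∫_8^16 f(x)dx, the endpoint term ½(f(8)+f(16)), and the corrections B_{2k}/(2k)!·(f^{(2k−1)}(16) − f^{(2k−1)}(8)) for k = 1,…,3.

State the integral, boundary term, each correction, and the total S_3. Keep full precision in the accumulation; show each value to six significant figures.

S_3 ≈ 3.31877e+06

Integral: ∫_8^16 x^5 dx = 2.75251e+06.
Boundary: ½(f(8) + f(16)) = ½(32768.0 + 1.04858e+06) = 540672.
Running total after boundary: 3.29318e+06.
Order-1 term: 1/12 · (327680 − 20480.0) = 25600.0.
After k=1: 3.31878e+06.
Order-2 term: −1/720 · (15360.0 − 3840.00) = -16.0000.
After k=2: 3.31877e+06.
Order-3 term: 1/30240 · (120.000 − 120.000) = 0.00000.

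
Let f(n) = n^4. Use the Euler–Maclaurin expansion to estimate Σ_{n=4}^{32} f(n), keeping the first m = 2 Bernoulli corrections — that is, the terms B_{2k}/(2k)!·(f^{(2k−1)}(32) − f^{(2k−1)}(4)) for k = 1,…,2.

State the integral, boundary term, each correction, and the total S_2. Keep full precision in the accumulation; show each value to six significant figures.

Integral: ∫_4^32 x^4 dx = 6.71068e+06.
Endpoint term: (f(4) + f(32))/2 = (256.000 + 1.04858e+06)/2 = 524416.
Integral + boundary = 7.23510e+06.
k=1: B_{2}/(2)! × [f^{(1)}(32) − f^{(1)}(4)] = 1/12 × (131072 − 256.000) = 10901.3.
After k=1: 7.24600e+06.
k=2: B_{4}/(4)! × [f^{(3)}(32) − f^{(3)}(4)] = −1/720 × (768.000 − 96.0000) = -0.933333.

S_2 ≈ 7.24600e+06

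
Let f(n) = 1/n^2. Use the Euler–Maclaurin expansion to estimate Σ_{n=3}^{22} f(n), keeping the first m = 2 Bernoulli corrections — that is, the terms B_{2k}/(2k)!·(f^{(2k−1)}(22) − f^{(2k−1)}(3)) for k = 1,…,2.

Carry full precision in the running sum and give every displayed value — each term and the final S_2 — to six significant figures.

S_2 ≈ 0.350487

Integral: ∫_3^22 1/x^2 dx = 0.287879.
Boundary: ½(f(3) + f(22)) = ½(0.111111 + 0.00206612) = 0.0565886.
So far: 0.344467.
Order-1 term: 1/12 · (-0.000187829 − (-0.0740741)) = 0.00615719.
After k=1: 0.350625.
Order-2 term: −1/720 · (-4.65691e-06 − (-0.0987654)) = -0.000137168.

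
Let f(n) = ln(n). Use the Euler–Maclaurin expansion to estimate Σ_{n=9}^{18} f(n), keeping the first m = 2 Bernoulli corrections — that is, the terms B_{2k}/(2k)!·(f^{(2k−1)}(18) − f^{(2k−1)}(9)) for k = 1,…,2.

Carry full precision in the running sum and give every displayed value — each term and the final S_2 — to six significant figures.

The integral term ∫_9^18 ln(x) dx = 23.2517.
Endpoint term: (f(9) + f(18))/2 = (2.19722 + 2.89037)/2 = 2.54380.
So far: 25.7955.
Correction k=1: B_{2}/2! · (f^{(1)}(18) − f^{(1)}(9)) = 1/12 · (0.0555556 − 0.111111) = -0.00462963.
Partial sum through k=1: 25.7908.
Correction k=2: B_{4}/4! · (f^{(3)}(18) − f^{(3)}(9)) = −1/720 · (0.000342936 − 0.00274348) = 3.33410e-06.

S_2 ≈ 25.7908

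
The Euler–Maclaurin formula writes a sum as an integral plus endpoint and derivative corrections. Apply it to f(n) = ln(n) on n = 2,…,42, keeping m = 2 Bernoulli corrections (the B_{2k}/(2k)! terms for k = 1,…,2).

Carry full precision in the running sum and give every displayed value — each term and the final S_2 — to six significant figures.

The integral term ∫_2^42 ln(x) dx = 115.596.
Boundary: ½(f(2) + f(42)) = ½(0.693147 + 3.73767) = 2.21541.
Integral + boundary = 117.811.
Correction k=1: B_{2}/2! · (f^{(1)}(42) − f^{(1)}(2)) = 1/12 · (0.0238095 − 0.500000) = -0.0396825.
After k=1: 117.772.
Correction k=2: B_{4}/4! · (f^{(3)}(42) − f^{(3)}(2)) = −1/720 · (2.69949e-05 − 0.250000) = 0.000347185.

S_2 ≈ 117.772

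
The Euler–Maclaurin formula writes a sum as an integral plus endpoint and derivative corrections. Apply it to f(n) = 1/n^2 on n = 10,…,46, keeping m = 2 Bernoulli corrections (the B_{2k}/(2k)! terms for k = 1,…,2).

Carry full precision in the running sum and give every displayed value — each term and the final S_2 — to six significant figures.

Integral: ∫_10^46 1/x^2 dx = 0.0782609.
Endpoint term: (f(10) + f(46))/2 = (0.0100000 + 0.000472590)/2 = 0.00523629.
So far: 0.0834972.
Order-1 term: 1/12 · (-2.05474e-05 − (-0.00200000)) = 0.000164954.
After k=1: 0.0836621.
Order-2 term: −1/720 · (-1.16526e-07 − (-0.000240000)) = -3.33171e-07.

S_2 ≈ 0.0836618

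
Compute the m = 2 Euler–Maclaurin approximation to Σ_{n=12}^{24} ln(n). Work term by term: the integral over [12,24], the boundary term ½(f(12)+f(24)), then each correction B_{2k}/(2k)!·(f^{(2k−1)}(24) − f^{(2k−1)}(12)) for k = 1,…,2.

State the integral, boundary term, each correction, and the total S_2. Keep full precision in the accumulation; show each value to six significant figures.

S_2 ≈ 37.2824

The integral term ∫_12^24 ln(x) dx = 34.4544.
Endpoint term: (f(12) + f(24))/2 = (2.48491 + 3.17805)/2 = 2.83148.
So far: 37.2859.
Order-1 term: 1/12 · (0.0416667 − 0.0833333) = -0.00347222.
Running total after k=1: 37.2824.
Order-2 term: −1/720 · (0.000144676 − 0.00115741) = 1.40657e-06.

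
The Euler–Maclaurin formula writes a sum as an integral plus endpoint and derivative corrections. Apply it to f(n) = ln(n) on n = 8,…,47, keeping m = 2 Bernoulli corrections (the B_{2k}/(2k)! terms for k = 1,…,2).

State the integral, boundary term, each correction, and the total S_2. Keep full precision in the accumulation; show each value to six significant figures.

Integral: ∫_8^47 ln(x) dx = 125.321.
Endpoint term: (f(8) + f(47))/2 = (2.07944 + 3.85015)/2 = 2.96479.
Running total after boundary: 128.286.
Order-1 term: 1/12 · (0.0212766 − 0.125000) = -0.00864362.
Running total after k=1: 128.278.
Order-2 term: −1/720 · (1.92636e-05 − 0.00390625) = 5.39859e-06.

S_2 ≈ 128.278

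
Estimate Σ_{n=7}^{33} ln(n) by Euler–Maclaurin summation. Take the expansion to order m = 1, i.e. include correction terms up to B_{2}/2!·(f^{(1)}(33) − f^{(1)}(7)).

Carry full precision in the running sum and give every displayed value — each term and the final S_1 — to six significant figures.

S_1 ≈ 78.4752

The integral term ∫_7^33 ln(x) dx = 75.7634.
½[f(7) + f(33)] = ½[1.94591 + 3.49651] = 2.72121.
Running total after boundary: 78.4846.
Order-1 term: 1/12 · (0.0303030 − 0.142857) = -0.00937951.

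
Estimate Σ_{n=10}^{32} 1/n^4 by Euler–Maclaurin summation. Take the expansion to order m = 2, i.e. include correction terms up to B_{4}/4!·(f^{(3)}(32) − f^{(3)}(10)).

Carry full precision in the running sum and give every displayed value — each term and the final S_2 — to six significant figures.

Integral: ∫_10^32 1/x^4 dx = 0.000323161.
Boundary: ½(f(10) + f(32)) = ½(0.000100000 + 9.53674e-07) = 5.04768e-05.
So far: 0.000373638.
k=1: B_{2}/(2)! × [f^{(1)}(32) − f^{(1)}(10)] = 1/12 × (-1.19209e-07 − (-4.00000e-05)) = 3.32340e-06.
Partial sum through k=1: 0.000376961.
k=2: B_{4}/(4)! × [f^{(3)}(32) − f^{(3)}(10)] = −1/720 × (-3.49246e-09 − (-1.20000e-05)) = -1.66618e-08.

S_2 ≈ 0.000376944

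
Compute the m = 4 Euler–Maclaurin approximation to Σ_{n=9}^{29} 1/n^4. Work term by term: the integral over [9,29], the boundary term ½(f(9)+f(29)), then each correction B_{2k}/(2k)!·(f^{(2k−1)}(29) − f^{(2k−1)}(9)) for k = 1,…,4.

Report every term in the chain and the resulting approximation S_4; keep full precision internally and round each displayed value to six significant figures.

S_4 ≈ 0.000526089

The integral term ∫_9^29 1/x^4 dx = 0.000443580.
Boundary: ½(f(9) + f(29)) = ½(0.000152416 + 1.41387e-06) = 7.69148e-05.
So far: 0.000520495.
Correction k=1: B_{2}/2! · (f^{(1)}(29) − f^{(1)}(9)) = 1/12 · (-1.95016e-07 − (-6.77404e-05)) = 5.62878e-06.
After k=1: 0.000526124.
Correction k=2: B_{4}/4! · (f^{(3)}(29) − f^{(3)}(9)) = −1/720 · (-6.95657e-09 − (-2.50890e-05)) = -3.48362e-08.
After k=2: 0.000526089.
Correction k=3: B_{6}/6! · (f^{(5)}(29) − f^{(5)}(9)) = 1/30240 · (-4.63220e-10 − (-1.73455e-05)) = 5.73579e-10.
After k=3: 0.000526089.
Correction k=4: B_{8}/8! · (f^{(7)}(29) − f^{(7)}(9)) = −1/1209600 · (-4.95717e-11 − (-1.92728e-05)) = -1.59331e-11.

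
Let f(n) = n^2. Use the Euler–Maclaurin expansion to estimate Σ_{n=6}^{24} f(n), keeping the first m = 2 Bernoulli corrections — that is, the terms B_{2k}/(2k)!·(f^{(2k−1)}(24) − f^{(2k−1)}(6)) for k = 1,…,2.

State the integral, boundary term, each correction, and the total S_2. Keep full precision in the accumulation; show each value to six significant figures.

S_2 ≈ 4845.00

The integral term ∫_6^24 x^2 dx = 4536.00.
Endpoint term: (f(6) + f(24))/2 = (36.0000 + 576.000)/2 = 306.000.
So far: 4842.00.
Correction k=1: B_{2}/2! · (f^{(1)}(24) − f^{(1)}(6)) = 1/12 · (48.0000 − 12.0000) = 3.00000.
Running total after k=1: 4845.00.
Correction k=2: B_{4}/4! · (f^{(3)}(24) − f^{(3)}(6)) = −1/720 · (0.00000 − 0.00000) = 0.00000.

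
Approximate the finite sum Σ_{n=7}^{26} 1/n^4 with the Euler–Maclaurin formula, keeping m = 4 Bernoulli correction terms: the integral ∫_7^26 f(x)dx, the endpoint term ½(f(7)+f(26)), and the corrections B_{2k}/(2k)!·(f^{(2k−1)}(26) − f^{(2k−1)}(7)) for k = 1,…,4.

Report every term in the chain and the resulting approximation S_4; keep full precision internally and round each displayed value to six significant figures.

S_4 ≈ 0.00118180

∫_7^26 1/x^4 dx evaluates to 0.000952852.
Boundary: ½(f(7) + f(26)) = ½(0.000416493 + 2.18830e-06) = 0.000209341.
Integral + boundary = 0.00116219.
Correction k=1: B_{2}/2! · (f^{(1)}(26) − f^{(1)}(7)) = 1/12 · (-3.36661e-07 − (-0.000237996)) = 1.98050e-05.
After k=1: 0.00118200.
Correction k=2: B_{4}/4! · (f^{(3)}(26) − f^{(3)}(7)) = −1/720 · (-1.49406e-08 − (-0.000145712)) = -2.02357e-07.
After k=2: 0.00118180.
Correction k=3: B_{6}/6! · (f^{(5)}(26) − f^{(5)}(7)) = 1/30240 · (-1.23768e-09 − (-0.000166528)) = 5.50683e-09.
After k=3: 0.00118180.
Correction k=4: B_{8}/8! · (f^{(7)}(26) − f^{(7)}(7)) = −1/1209600 · (-1.64780e-10 − (-0.000305868)) = -2.52867e-10.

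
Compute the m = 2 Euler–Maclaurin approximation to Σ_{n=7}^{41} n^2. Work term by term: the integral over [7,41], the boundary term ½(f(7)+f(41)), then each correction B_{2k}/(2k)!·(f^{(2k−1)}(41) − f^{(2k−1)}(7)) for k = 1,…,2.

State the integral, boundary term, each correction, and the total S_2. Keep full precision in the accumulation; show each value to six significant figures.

Integral: ∫_7^41 x^2 dx = 22859.3.
½[f(7) + f(41)] = ½[49.0000 + 1681.00] = 865.000.
So far: 23724.3.
Correction k=1: B_{2}/2! · (f^{(1)}(41) − f^{(1)}(7)) = 1/12 · (82.0000 − 14.0000) = 5.66667.
After k=1: 23730.0.
Correction k=2: B_{4}/4! · (f^{(3)}(41) − f^{(3)}(7)) = −1/720 · (0.00000 − 0.00000) = 0.00000.

S_2 ≈ 23730.0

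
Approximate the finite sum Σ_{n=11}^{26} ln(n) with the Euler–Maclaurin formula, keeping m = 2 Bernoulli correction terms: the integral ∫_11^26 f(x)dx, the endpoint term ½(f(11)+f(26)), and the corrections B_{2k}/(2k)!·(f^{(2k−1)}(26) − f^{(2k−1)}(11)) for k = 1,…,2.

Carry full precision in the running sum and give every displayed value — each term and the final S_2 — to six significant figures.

S_2 ≈ 46.1573

The integral term ∫_11^26 ln(x) dx = 43.3337.
½[f(11) + f(26)] = ½[2.39790 + 3.25810] = 2.82800.
Integral + boundary = 46.1617.
Order-1 term: 1/12 · (0.0384615 − 0.0909091) = -0.00437063.
Running total after k=1: 46.1573.
Order-2 term: −1/720 · (0.000113792 − 0.00150263) = 1.92894e-06.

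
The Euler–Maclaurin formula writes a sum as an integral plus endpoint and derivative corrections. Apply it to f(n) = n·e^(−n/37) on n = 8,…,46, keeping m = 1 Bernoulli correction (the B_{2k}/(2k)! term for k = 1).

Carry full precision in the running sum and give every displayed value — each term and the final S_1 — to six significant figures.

S_1 ≈ 465.236

Integral: ∫_8^46 x·e^(−x/37) dx = 455.438.
Boundary: ½(f(8) + f(46)) = ½(6.44449 + 13.2686) = 9.85653.
So far: 465.294.
Order-1 term: 1/12 · (-0.0701628 − 0.631386) = -0.0584624.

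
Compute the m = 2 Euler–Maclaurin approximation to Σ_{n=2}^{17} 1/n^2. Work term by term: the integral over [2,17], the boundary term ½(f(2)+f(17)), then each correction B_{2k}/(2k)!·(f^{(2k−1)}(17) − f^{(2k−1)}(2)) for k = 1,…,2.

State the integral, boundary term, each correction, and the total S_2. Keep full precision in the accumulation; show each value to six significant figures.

S_2 ≈ 0.587664

Integral: ∫_2^17 1/x^2 dx = 0.441176.
Boundary: ½(f(2) + f(17)) = ½(0.250000 + 0.00346021) = 0.126730.
So far: 0.567907.
k=1: B_{2}/(2)! × [f^{(1)}(17) − f^{(1)}(2)] = 1/12 × (-0.000407083 − (-0.250000)) = 0.0207994.
Running total after k=1: 0.588706.
k=2: B_{4}/(4)! × [f^{(3)}(17) − f^{(3)}(2)] = −1/720 × (-1.69031e-05 − (-0.750000)) = -0.00104164.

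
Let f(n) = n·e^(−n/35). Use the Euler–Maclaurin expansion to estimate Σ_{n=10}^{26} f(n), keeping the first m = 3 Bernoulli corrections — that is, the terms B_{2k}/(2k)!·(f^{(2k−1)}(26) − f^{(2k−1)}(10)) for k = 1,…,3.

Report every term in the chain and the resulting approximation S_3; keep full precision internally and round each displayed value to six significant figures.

The integral term ∫_10^26 x·e^(−x/35) dx = 167.845.
½[f(10) + f(26)] = ½[7.51477 + 12.3696] = 9.94217.
Running total after boundary: 177.787.
Correction k=1: B_{2}/2! · (f^{(1)}(26) − f^{(1)}(10)) = 1/12 · (0.122336 − 0.536769) = -0.0345361.
After k=1: 177.752.
Correction k=2: B_{4}/4! · (f^{(3)}(26) − f^{(3)}(10)) = −1/720 · (0.000876606 − 0.00166508) = 1.09510e-06.
After k=2: 177.752.
Correction k=3: B_{6}/6! · (f^{(5)}(26) − f^{(5)}(10)) = 1/30240 · (1.34967e-06 − 2.36080e-06) = -3.34369e-11.

S_3 ≈ 177.752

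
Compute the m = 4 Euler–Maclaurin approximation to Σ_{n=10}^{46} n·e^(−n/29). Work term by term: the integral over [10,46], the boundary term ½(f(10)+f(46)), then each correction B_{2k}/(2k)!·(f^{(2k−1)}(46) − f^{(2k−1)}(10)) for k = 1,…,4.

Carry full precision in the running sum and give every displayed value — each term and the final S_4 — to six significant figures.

S_4 ≈ 364.113

Integral: ∫_10^46 x·e^(−x/29) dx = 355.912.
Endpoint term: (f(10) + f(46))/2 = (7.08342 + 9.41623)/2 = 8.24983.
So far: 364.161.
Correction k=1: B_{2}/2! · (f^{(1)}(46) − f^{(1)}(10)) = 1/12 · (-0.119997 − 0.464086) = -0.0486736.
Running total after k=1: 364.113.
Correction k=2: B_{4}/4! · (f^{(3)}(46) − f^{(3)}(10)) = −1/720 · (0.000344119 − 0.00223635) = 2.62810e-06.
Running total after k=2: 364.113.
Correction k=3: B_{6}/6! · (f^{(5)}(46) − f^{(5)}(10)) = 1/30240 · (9.88017e-07 − 4.66216e-06) = -1.21499e-10.
Running total after k=3: 364.113.
Correction k=4: B_{8}/8! · (f^{(7)}(46) − f^{(7)}(10)) = −1/1209600 · (1.86309e-09 − 7.92528e-09) = 5.01173e-15.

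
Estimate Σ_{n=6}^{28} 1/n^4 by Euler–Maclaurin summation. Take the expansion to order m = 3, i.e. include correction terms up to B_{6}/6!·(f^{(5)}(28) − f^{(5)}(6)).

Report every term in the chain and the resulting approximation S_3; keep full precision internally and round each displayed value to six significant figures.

The integral term ∫_6^28 1/x^4 dx = 0.00152803.
½[f(6) + f(28)] = ½[0.000771605 + 1.62693e-06] = 0.000386616.
Integral + boundary = 0.00191464.
Order-1 term: 1/12 · (-2.32418e-07 − (-0.000514403)) = 4.28476e-05.
Running total after k=1: 0.00195749.
Order-2 term: −1/720 · (-8.89355e-09 − (-0.000428669)) = -5.95362e-07.
Running total after k=2: 0.00195689.
Order-3 term: 1/30240 · (-6.35253e-10 − (-0.000666819)) = 2.20509e-08.

S_3 ≈ 0.00195692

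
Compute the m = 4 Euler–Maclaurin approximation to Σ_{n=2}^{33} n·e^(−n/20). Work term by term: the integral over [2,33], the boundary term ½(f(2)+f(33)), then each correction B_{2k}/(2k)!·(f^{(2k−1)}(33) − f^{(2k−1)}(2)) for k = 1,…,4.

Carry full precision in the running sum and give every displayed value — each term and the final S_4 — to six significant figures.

S_4 ≈ 198.551

The integral term ∫_2^33 x·e^(−x/20) dx = 194.556.
½[f(2) + f(33)] = ½[1.80967 + 6.33765] = 4.07366.
Integral + boundary = 198.629.
k=1: B_{2}/(2)! × [f^{(1)}(33) − f^{(1)}(2)] = 1/12 × (-0.124832 − 0.814354) = -0.0782655.
Running total after k=1: 198.551.
k=2: B_{4}/(4)! × [f^{(3)}(33) − f^{(3)}(2)] = −1/720 × (0.000648168 − 0.00656007) = 8.21098e-06.
Running total after k=2: 198.551.
k=3: B_{6}/(6)! × [f^{(5)}(33) − f^{(5)}(2)] = 1/30240 × (4.02104e-06 − 2.77106e-05) = -7.83386e-10.
Running total after k=3: 198.551.
k=4: B_{8}/(8)! × [f^{(7)}(33) − f^{(7)}(2)] = −1/1209600 × (1.60542e-08 − 9.75528e-08) = 6.73765e-14.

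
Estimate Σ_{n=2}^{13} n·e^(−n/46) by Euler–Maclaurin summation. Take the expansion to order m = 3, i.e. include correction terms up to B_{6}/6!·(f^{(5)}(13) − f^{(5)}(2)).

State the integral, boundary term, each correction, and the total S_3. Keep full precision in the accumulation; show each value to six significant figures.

S_3 ≈ 74.0299

The integral term ∫_2^13 x·e^(−x/46) dx = 68.2039.
½[f(2) + f(13)] = ½[1.91491 + 9.79959] = 5.85725.
So far: 74.0612.
k=1: B_{2}/(2)! × [f^{(1)}(13) − f^{(1)}(2)] = 1/12 × (0.540780 − 0.915825) = -0.0312537.
Running total after k=1: 74.0299.
k=2: B_{4}/(4)! × [f^{(3)}(13) − f^{(3)}(2)] = −1/720 × (0.000968057 − 0.00133777) = 5.13496e-07.
Running total after k=2: 74.0299.
k=3: B_{6}/(6)! × [f^{(5)}(13) − f^{(5)}(2)] = 1/30240 × (7.94210e-07 − 1.05990e-06) = -8.78593e-12.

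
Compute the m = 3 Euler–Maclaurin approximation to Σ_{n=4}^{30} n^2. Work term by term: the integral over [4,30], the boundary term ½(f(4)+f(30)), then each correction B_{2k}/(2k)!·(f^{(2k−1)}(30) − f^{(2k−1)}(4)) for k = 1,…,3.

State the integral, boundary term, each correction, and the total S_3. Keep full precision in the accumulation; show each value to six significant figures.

∫_4^30 x^2 dx evaluates to 8978.67.
Endpoint term: (f(4) + f(30))/2 = (16.0000 + 900.000)/2 = 458.000.
Running total after boundary: 9436.67.
Order-1 term: 1/12 · (60.0000 − 8.00000) = 4.33333.
Partial sum through k=1: 9441.00.
Order-2 term: −1/720 · (0.00000 − 0.00000) = 0.00000.
Partial sum through k=2: 9441.00.
Order-3 term: 1/30240 · (0.00000 − 0.00000) = 0.00000.

S_3 ≈ 9441.00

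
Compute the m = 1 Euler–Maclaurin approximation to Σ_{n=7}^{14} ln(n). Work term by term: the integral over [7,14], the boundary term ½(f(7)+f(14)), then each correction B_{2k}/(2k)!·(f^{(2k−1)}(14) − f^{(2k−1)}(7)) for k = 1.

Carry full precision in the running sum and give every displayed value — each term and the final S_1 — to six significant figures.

S_1 ≈ 18.6120

∫_7^14 ln(x) dx evaluates to 16.3254.
Endpoint term: (f(7) + f(14))/2 = (1.94591 + 2.63906)/2 = 2.29248.
So far: 18.6179.
k=1: B_{2}/(2)! × [f^{(1)}(14) − f^{(1)}(7)] = 1/12 × (0.0714286 − 0.142857) = -0.00595238.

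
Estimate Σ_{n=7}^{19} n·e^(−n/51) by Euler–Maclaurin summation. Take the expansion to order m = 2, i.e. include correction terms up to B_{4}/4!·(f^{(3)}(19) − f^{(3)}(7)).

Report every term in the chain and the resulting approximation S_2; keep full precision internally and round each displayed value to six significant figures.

S_2 ≈ 128.556

Integral: ∫_7^19 x·e^(−x/51) dx = 118.987.
½[f(7) + f(19)] = ½[6.10224 + 13.0905] = 9.59639.
So far: 128.583.
k=1: B_{2}/(2)! × [f^{(1)}(19) − f^{(1)}(7)] = 1/12 × (0.432299 − 0.752096) = -0.0266498.
Partial sum through k=1: 128.556.
k=2: B_{4}/(4)! × [f^{(3)}(19) − f^{(3)}(7)] = −1/720 × (0.000695982 − 0.000959474) = 3.65961e-07.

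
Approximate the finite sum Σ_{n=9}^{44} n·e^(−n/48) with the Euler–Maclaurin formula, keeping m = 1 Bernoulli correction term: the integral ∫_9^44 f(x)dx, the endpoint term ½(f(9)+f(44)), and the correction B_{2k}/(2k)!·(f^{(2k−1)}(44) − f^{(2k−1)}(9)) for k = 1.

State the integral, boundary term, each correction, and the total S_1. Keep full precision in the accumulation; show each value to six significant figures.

S_1 ≈ 514.962

Integral: ∫_9^44 x·e^(−x/48) dx = 502.488.
½[f(9) + f(44)] = ½[7.46126 + 17.5934] = 12.5273.
Running total after boundary: 515.015.
Correction k=1: B_{2}/2! · (f^{(1)}(44) − f^{(1)}(9)) = 1/12 · (0.0333208 − 0.673586) = -0.0533554.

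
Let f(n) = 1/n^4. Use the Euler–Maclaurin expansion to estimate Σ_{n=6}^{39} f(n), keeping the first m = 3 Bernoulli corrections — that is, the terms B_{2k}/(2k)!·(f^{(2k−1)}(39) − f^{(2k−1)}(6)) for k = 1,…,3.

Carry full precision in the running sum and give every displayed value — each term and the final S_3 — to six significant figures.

Integral: ∫_6^39 1/x^4 dx = 0.00153759.
½[f(6) + f(39)] = ½[0.000771605 + 4.32257e-07] = 0.000386019.
Running total after boundary: 0.00192361.
Correction k=1: B_{2}/2! · (f^{(1)}(39) − f^{(1)}(6)) = 1/12 · (-4.43340e-08 − (-0.000514403)) = 4.28632e-05.
Partial sum through k=1: 0.00196647.
Correction k=2: B_{4}/4! · (f^{(3)}(39) − f^{(3)}(6)) = −1/720 · (-8.74438e-10 − (-0.000428669)) = -5.95373e-07.
Partial sum through k=2: 0.00196588.
Correction k=3: B_{6}/6! · (f^{(5)}(39) − f^{(5)}(6)) = 1/30240 · (-3.21950e-11 − (-0.000666819)) = 2.20509e-08.

S_3 ≈ 0.00196590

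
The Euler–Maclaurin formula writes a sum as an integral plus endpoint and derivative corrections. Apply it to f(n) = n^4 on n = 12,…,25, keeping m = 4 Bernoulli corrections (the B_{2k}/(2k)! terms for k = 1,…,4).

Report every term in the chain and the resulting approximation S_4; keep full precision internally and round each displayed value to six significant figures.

∫_12^25 x^4 dx evaluates to 1.90336e+06.
Endpoint term: (f(12) + f(25))/2 = (20736.0 + 390625)/2 = 205680.
Integral + boundary = 2.10904e+06.
Order-1 term: 1/12 · (62500.0 − 6912.00) = 4632.33.
Running total after k=1: 2.11367e+06.
Order-2 term: −1/720 · (600.000 − 288.000) = -0.433333.
Running total after k=2: 2.11367e+06.
Order-3 term: 1/30240 · (0.00000 − 0.00000) = 0.00000.
Running total after k=3: 2.11367e+06.
Order-4 term: −1/1209600 · (0.00000 − 0.00000) = 0.00000.

S_4 ≈ 2.11367e+06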